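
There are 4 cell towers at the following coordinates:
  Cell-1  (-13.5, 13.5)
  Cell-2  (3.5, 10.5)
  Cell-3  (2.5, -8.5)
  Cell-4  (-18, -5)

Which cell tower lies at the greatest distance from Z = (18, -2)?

Compare squared distances (the ordering matches that of the actual distances):
d²(Z, Cell-1) = (18−(-13.5))² + (-2−13.5)² = 992.25 + 240.25 = 1232.5
d²(Z, Cell-2) = (18−3.5)² + (-2−10.5)² = 210.25 + 156.25 = 366.5
d²(Z, Cell-3) = (18−2.5)² + (-2−(-8.5))² = 240.25 + 42.25 = 282.5
d²(Z, Cell-4) = (18−(-18))² + (-2−(-5))² = 1296 + 9 = 1305
The largest is to Cell-4.

Cell-4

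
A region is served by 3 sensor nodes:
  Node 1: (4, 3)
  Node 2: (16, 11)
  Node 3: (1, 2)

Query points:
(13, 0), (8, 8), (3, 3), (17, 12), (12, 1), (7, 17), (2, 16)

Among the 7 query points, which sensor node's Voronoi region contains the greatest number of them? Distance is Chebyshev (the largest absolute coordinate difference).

Node 1

(13, 0) — d to each: Node 1:9, Node 2:11, Node 3:12 → nearest is Node 1
(8, 8) — d to each: Node 1:5, Node 2:8, Node 3:7 → nearest is Node 1
(3, 3) — d to each: Node 1:1, Node 2:13, Node 3:2 → nearest is Node 1
(17, 12) — d to each: Node 1:13, Node 2:1, Node 3:16 → nearest is Node 2
(12, 1) — d to each: Node 1:8, Node 2:10, Node 3:11 → nearest is Node 1
(7, 17) — d to each: Node 1:14, Node 2:9, Node 3:15 → nearest is Node 2
(2, 16) — d to each: Node 1:13, Node 2:14, Node 3:14 → nearest is Node 1
Tally — Node 1:5, Node 2:2. Node 1 captures the most (5).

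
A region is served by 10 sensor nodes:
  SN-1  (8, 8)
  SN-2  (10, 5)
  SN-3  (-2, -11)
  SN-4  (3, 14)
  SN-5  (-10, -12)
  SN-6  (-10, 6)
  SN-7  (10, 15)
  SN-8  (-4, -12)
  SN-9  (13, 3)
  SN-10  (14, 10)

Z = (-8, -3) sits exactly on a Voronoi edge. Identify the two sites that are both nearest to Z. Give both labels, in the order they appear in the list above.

SN-5 and SN-6

Squared distances from Z to each site:
d²(Z, SN-1) = 256 + 121 = 377
d²(Z, SN-2) = 324 + 64 = 388
d²(Z, SN-3) = 36 + 64 = 100
d²(Z, SN-4) = 121 + 289 = 410
d²(Z, SN-5) = 4 + 81 = 85
d²(Z, SN-6) = 4 + 81 = 85
d²(Z, SN-7) = 324 + 324 = 648
d²(Z, SN-8) = 16 + 81 = 97
d²(Z, SN-9) = 441 + 36 = 477
d²(Z, SN-10) = 484 + 169 = 653
Z is equidistant from SN-5 and SN-6 (both at squared distance 85), and every other site is strictly farther — so Z lies on the SN-5–SN-6 Voronoi edge.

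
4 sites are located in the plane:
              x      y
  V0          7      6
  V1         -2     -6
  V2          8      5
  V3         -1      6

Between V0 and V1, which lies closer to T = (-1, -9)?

V1

Compare squared distances:
|TV0|² = (-1−7)² + (-9−6)² = 64 + 225 = 289
|TV1|² = (-1−(-2))² + (-9−(-6))² = 1 + 9 = 10
289 > 10, so V1 is closer.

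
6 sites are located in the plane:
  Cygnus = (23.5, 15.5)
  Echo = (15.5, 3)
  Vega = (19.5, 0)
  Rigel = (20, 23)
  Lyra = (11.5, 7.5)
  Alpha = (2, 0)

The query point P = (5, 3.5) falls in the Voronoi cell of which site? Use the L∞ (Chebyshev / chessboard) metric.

Alpha

d(P, Cygnus) = max(18.5, 12) = 18.5
d(P, Echo) = max(10.5, 0.5) = 10.5
d(P, Vega) = max(14.5, 3.5) = 14.5
d(P, Rigel) = max(15, 19.5) = 19.5
d(P, Lyra) = max(6.5, 4) = 6.5
d(P, Alpha) = max(3, 3.5) = 3.5
The smallest is to Alpha, so P lies in the Voronoi region of Alpha.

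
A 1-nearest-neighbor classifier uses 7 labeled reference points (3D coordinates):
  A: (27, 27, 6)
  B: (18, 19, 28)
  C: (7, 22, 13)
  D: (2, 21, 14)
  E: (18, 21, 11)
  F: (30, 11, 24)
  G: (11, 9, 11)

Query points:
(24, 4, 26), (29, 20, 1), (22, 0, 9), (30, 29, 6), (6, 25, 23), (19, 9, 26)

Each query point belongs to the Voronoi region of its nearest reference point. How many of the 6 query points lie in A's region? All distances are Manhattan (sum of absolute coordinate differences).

(24, 4, 26) — d to each: A:46, B:23, C:48, D:51, E:38, F:15, G:33 → nearest is F
(29, 20, 1) — d to each: A:14, B:39, C:36, D:41, E:22, F:33, G:39 → nearest is A
(22, 0, 9) — d to each: A:35, B:42, C:41, D:46, E:27, F:34, G:22 → nearest is G
(30, 29, 6) — d to each: A:5, B:44, C:37, D:44, E:25, F:36, G:44 → nearest is A
(6, 25, 23) — d to each: A:40, B:23, C:14, D:17, E:28, F:39, G:33 → nearest is C
(19, 9, 26) — d to each: A:46, B:13, C:38, D:41, E:28, F:15, G:23 → nearest is B
2 of the 6 points have A as nearest.

2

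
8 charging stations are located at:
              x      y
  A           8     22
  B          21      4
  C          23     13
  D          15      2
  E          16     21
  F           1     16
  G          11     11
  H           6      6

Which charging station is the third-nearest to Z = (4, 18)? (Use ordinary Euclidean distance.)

Compare squared distances (the ordering matches that of the actual distances):
|ZA|² = (4−8)² + (18−22)² = 16 + 16 = 32
|ZB|² = (4−21)² + (18−4)² = 289 + 196 = 485
|ZC|² = (4−23)² + (18−13)² = 361 + 25 = 386
|ZD|² = (4−15)² + (18−2)² = 121 + 256 = 377
|ZE|² = (4−16)² + (18−21)² = 144 + 9 = 153
|ZF|² = (4−1)² + (18−16)² = 9 + 4 = 13
|ZG|² = (4−11)² + (18−11)² = 49 + 49 = 98
|ZH|² = (4−6)² + (18−6)² = 4 + 144 = 148
Sorted ascending: F, A, G, H, … — the third-nearest is G.

G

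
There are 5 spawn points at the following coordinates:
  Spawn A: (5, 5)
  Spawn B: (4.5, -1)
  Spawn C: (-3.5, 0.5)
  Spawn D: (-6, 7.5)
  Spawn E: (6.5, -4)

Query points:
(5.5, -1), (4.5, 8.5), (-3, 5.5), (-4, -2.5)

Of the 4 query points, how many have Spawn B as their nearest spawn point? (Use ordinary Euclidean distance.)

1

(5.5, -1) — d² to each: Spawn A:36.25, Spawn B:1, Spawn C:83.25, Spawn D:204.5, Spawn E:10 → nearest is Spawn B
(4.5, 8.5) — d² to each: Spawn A:12.5, Spawn B:90.25, Spawn C:128, Spawn D:111.25, Spawn E:160.25 → nearest is Spawn A
(-3, 5.5) — d² to each: Spawn A:64.25, Spawn B:98.5, Spawn C:25.25, Spawn D:13, Spawn E:180.5 → nearest is Spawn D
(-4, -2.5) — d² to each: Spawn A:137.25, Spawn B:74.5, Spawn C:9.25, Spawn D:104, Spawn E:112.5 → nearest is Spawn C
1 of the 4 points has Spawn B as nearest.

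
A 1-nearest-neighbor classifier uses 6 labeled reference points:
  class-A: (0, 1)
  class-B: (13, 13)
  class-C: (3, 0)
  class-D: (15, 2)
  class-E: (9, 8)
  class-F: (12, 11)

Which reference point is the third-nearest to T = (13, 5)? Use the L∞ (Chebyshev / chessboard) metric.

d(T, class-A) = max(13, 4) = 13
d(T, class-B) = max(0, 8) = 8
d(T, class-C) = max(10, 5) = 10
d(T, class-D) = max(2, 3) = 3
d(T, class-E) = max(4, 3) = 4
d(T, class-F) = max(1, 6) = 6
Sorted ascending: class-D, class-E, class-F, class-B, … — the third-nearest is class-F.

class-F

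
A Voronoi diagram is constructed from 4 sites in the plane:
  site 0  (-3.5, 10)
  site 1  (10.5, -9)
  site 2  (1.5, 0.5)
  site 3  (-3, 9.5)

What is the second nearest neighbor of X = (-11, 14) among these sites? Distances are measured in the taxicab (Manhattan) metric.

site 3

d(X, site 0) = |-11−(-3.5)| + |14−10| = 7.5 + 4 = 11.5
d(X, site 1) = |-11−10.5| + |14−(-9)| = 21.5 + 23 = 44.5
d(X, site 2) = |-11−1.5| + |14−0.5| = 12.5 + 13.5 = 26
d(X, site 3) = |-11−(-3)| + |14−9.5| = 8 + 4.5 = 12.5
Sorted ascending: site 0, site 3, site 2, … — the second-nearest is site 3.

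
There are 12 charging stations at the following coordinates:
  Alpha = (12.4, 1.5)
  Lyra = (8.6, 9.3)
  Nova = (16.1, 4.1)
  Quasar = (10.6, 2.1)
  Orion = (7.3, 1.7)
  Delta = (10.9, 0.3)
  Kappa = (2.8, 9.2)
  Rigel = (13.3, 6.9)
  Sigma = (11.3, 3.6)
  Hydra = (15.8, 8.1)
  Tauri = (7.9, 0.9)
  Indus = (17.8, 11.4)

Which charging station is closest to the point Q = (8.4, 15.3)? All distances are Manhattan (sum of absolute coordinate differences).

Lyra

d(Q, Alpha) = 4 + 13.8 = 17.8
d(Q, Lyra) = 0.2 + 6 = 6.2
d(Q, Nova) = 7.7 + 11.2 = 18.9
d(Q, Quasar) = 2.2 + 13.2 = 15.4
d(Q, Orion) = 1.1 + 13.6 = 14.7
d(Q, Delta) = 2.5 + 15 = 17.5
d(Q, Kappa) = 5.6 + 6.1 = 11.7
d(Q, Rigel) = 4.9 + 8.4 = 13.3
d(Q, Sigma) = 2.9 + 11.7 = 14.6
d(Q, Hydra) = 7.4 + 7.2 = 14.6
d(Q, Tauri) = 0.5 + 14.4 = 14.9
d(Q, Indus) = 9.4 + 3.9 = 13.3
Minimum is at Lyra.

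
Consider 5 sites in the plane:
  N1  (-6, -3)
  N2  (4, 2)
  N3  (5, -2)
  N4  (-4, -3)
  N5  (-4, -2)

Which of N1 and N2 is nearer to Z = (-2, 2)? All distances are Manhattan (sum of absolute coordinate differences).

d(Z,N1) = |-2−(-6)| + |2−(-3)| = 4 + 5 = 9
d(Z,N2) = |-2−4| + |2−2| = 6 + 0 = 6
9 > 6, so N2 is closer.

N2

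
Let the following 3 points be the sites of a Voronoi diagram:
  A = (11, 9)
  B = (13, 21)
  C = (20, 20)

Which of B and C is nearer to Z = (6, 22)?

B

Compare squared distances:
|ZB|² = (6−13)² + (22−21)² = 49 + 1 = 50
|ZC|² = (6−20)² + (22−20)² = 196 + 4 = 200
50 < 200, so B is closer.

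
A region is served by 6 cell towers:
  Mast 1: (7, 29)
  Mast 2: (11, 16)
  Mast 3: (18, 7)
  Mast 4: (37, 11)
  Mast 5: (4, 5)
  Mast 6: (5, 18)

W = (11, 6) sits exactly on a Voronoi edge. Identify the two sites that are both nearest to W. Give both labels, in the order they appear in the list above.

Squared distances from W to each site:
d²(W, Mast 1) = 16 + 529 = 545
d²(W, Mast 2) = 0 + 100 = 100
d²(W, Mast 3) = 49 + 1 = 50
d²(W, Mast 4) = 676 + 25 = 701
d²(W, Mast 5) = 49 + 1 = 50
d²(W, Mast 6) = 36 + 144 = 180
W is equidistant from Mast 3 and Mast 5 (both at squared distance 50), and every other site is strictly farther — so W lies on the Mast 3–Mast 5 Voronoi edge.

Mast 3 and Mast 5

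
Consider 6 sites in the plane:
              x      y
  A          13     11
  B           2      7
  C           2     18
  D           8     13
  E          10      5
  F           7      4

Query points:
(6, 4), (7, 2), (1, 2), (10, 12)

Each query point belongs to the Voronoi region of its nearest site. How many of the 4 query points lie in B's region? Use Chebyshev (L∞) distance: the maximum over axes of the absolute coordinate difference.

(6, 4) — d to each: A:7, B:4, C:14, D:9, E:4, F:1 → nearest is F
(7, 2) — d to each: A:9, B:5, C:16, D:11, E:3, F:2 → nearest is F
(1, 2) — d to each: A:12, B:5, C:16, D:11, E:9, F:6 → nearest is B
(10, 12) — d to each: A:3, B:8, C:8, D:2, E:7, F:8 → nearest is D
1 of the 4 points has B as nearest.

1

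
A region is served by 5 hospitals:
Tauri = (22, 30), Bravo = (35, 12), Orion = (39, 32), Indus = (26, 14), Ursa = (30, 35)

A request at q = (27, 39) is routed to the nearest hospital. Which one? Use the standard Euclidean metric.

Since √ is increasing, it suffices to compare squared distances:
d²(q, Tauri) = (27−22)² + (39−30)² = 25 + 81 = 106
d²(q, Bravo) = (27−35)² + (39−12)² = 64 + 729 = 793
d²(q, Orion) = (27−39)² + (39−32)² = 144 + 49 = 193
d²(q, Indus) = (27−26)² + (39−14)² = 1 + 625 = 626
d²(q, Ursa) = (27−30)² + (39−35)² = 9 + 16 = 25
Minimum is at Ursa.

Ursa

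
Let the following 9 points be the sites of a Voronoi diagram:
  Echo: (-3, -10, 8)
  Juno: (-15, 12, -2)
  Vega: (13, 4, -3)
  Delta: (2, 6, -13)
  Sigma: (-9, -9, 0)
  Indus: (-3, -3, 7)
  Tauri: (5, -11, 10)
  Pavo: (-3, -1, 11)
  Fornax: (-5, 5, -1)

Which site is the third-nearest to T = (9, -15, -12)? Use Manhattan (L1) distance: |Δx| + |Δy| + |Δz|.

d(T, Echo) = 12 + 5 + 20 = 37
d(T, Juno) = 24 + 27 + 10 = 61
d(T, Vega) = 4 + 19 + 9 = 32
d(T, Delta) = 7 + 21 + 1 = 29
d(T, Sigma) = 18 + 6 + 12 = 36
d(T, Indus) = 12 + 12 + 19 = 43
d(T, Tauri) = 4 + 4 + 22 = 30
d(T, Pavo) = 12 + 14 + 23 = 49
d(T, Fornax) = 14 + 20 + 11 = 45
Sorted ascending: Delta, Tauri, Vega, Sigma, … — the third-nearest is Vega.

Vega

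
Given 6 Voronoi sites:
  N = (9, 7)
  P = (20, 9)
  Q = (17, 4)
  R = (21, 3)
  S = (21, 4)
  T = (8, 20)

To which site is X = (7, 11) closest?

N

Since √ is increasing, it suffices to compare squared distances:
|XN|² = (7−9)² + (11−7)² = 4 + 16 = 20
|XP|² = (7−20)² + (11−9)² = 169 + 4 = 173
|XQ|² = (7−17)² + (11−4)² = 100 + 49 = 149
|XR|² = (7−21)² + (11−3)² = 196 + 64 = 260
|XS|² = (7−21)² + (11−4)² = 196 + 49 = 245
|XT|² = (7−8)² + (11−20)² = 1 + 81 = 82
Minimum is at N.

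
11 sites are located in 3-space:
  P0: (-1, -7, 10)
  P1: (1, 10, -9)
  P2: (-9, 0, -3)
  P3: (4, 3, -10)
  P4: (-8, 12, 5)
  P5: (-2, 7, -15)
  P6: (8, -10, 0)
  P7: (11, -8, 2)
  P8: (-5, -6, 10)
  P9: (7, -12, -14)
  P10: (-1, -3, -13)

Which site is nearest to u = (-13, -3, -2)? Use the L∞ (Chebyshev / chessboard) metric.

d(u,P0) = max(12, 4, 12) = 12
d(u,P1) = max(14, 13, 7) = 14
d(u,P2) = max(4, 3, 1) = 4
d(u,P3) = max(17, 6, 8) = 17
d(u,P4) = max(5, 15, 7) = 15
d(u,P5) = max(11, 10, 13) = 13
d(u,P6) = max(21, 7, 2) = 21
d(u,P7) = max(24, 5, 4) = 24
d(u,P8) = max(8, 3, 12) = 12
d(u,P9) = max(20, 9, 12) = 20
d(u, P10) = max(12, 0, 11) = 12
P2 is nearest.

P2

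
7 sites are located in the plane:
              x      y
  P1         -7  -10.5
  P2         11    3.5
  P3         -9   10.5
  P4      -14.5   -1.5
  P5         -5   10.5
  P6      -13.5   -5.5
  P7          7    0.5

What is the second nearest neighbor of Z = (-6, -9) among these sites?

P6

Squared Euclidean distances:
|ZP1|² = (-6−(-7))² + (-9−(-10.5))² = 1 + 2.25 = 3.25
|ZP2|² = (-6−11)² + (-9−3.5)² = 289 + 156.25 = 445.25
|ZP3|² = (-6−(-9))² + (-9−10.5)² = 9 + 380.25 = 389.25
|ZP4|² = (-6−(-14.5))² + (-9−(-1.5))² = 72.25 + 56.25 = 128.5
|ZP5|² = (-6−(-5))² + (-9−10.5)² = 1 + 380.25 = 381.25
|ZP6|² = (-6−(-13.5))² + (-9−(-5.5))² = 56.25 + 12.25 = 68.5
|ZP7|² = (-6−7)² + (-9−0.5)² = 169 + 90.25 = 259.25
Sorted ascending: P1, P6, P4, … — the second-nearest is P6.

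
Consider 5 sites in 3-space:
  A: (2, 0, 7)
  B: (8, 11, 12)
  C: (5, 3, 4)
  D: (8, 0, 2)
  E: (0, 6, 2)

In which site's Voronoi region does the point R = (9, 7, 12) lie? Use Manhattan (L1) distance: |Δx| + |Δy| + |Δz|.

B

d(R,A) = |9−2| + |7−0| + |12−7| = 7 + 7 + 5 = 19
d(R,B) = |9−8| + |7−11| + |12−12| = 1 + 4 + 0 = 5
d(R,C) = |9−5| + |7−3| + |12−4| = 4 + 4 + 8 = 16
d(R,D) = |9−8| + |7−0| + |12−2| = 1 + 7 + 10 = 18
d(R,E) = |9−0| + |7−6| + |12−2| = 9 + 1 + 10 = 20
B is nearest.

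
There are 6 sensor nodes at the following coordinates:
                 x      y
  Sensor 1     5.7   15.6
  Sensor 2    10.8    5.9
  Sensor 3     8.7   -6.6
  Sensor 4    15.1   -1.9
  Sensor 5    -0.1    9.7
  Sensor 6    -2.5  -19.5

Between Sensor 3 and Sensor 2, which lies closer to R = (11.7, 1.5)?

Compare squared distances:
d²(R, Sensor 3) = (11.7−8.7)² + (1.5−(-6.6))² = 9 + 65.61 = 74.61
d²(R, Sensor 2) = (11.7−10.8)² + (1.5−5.9)² = 0.81 + 19.36 = 20.17
74.61 > 20.17, so Sensor 2 is closer.

Sensor 2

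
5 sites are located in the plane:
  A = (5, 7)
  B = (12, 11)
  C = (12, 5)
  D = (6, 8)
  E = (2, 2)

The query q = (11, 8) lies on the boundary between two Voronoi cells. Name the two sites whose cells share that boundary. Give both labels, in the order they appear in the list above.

Squared distances from q to each site:
|qA|² = (11−5)² + (8−7)² = 36 + 1 = 37
|qB|² = (11−12)² + (8−11)² = 1 + 9 = 10
|qC|² = (11−12)² + (8−5)² = 1 + 9 = 10
|qD|² = (11−6)² + (8−8)² = 25 + 0 = 25
|qE|² = (11−2)² + (8−2)² = 81 + 36 = 117
q is equidistant from B and C (both at squared distance 10), and every other site is strictly farther — so q lies on the B–C Voronoi edge.

B and C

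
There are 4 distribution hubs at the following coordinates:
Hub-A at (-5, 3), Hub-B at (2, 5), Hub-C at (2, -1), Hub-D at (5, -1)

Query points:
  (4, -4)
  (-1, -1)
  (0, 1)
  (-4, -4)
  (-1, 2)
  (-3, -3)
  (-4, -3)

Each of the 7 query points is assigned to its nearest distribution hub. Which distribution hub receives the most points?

Hub-C

(4, -4) — d² to each: Hub-A:130, Hub-B:85, Hub-C:13, Hub-D:10 → nearest is Hub-D
(-1, -1) — d² to each: Hub-A:32, Hub-B:45, Hub-C:9, Hub-D:36 → nearest is Hub-C
(0, 1) — d² to each: Hub-A:29, Hub-B:20, Hub-C:8, Hub-D:29 → nearest is Hub-C
(-4, -4) — d² to each: Hub-A:50, Hub-B:117, Hub-C:45, Hub-D:90 → nearest is Hub-C
(-1, 2) — d² to each: Hub-A:17, Hub-B:18, Hub-C:18, Hub-D:45 → nearest is Hub-A
(-3, -3) — d² to each: Hub-A:40, Hub-B:89, Hub-C:29, Hub-D:68 → nearest is Hub-C
(-4, -3) — d² to each: Hub-A:37, Hub-B:100, Hub-C:40, Hub-D:85 → nearest is Hub-A
Tally — Hub-A:2, Hub-C:4, Hub-D:1. Hub-C captures the most (4).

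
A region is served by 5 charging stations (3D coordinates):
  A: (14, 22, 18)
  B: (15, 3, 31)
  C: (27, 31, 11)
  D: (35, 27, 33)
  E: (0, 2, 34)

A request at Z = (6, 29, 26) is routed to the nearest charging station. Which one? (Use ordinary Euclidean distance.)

A

Compare squared distances (the ordering matches that of the actual distances):
|ZA|² = (6−14)² + (29−22)² + (26−18)² = 64 + 49 + 64 = 177
|ZB|² = (6−15)² + (29−3)² + (26−31)² = 81 + 676 + 25 = 782
|ZC|² = (6−27)² + (29−31)² + (26−11)² = 441 + 4 + 225 = 670
|ZD|² = (6−35)² + (29−27)² + (26−33)² = 841 + 4 + 49 = 894
|ZE|² = (6−0)² + (29−2)² + (26−34)² = 36 + 729 + 64 = 829
A is nearest.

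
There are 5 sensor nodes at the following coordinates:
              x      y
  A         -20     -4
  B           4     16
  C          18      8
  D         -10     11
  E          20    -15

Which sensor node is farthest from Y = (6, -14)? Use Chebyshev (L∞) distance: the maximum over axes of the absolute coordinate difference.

d(Y,A) = max(26, 10) = 26
d(Y,B) = max(2, 30) = 30
d(Y,C) = max(12, 22) = 22
d(Y,D) = max(16, 25) = 25
d(Y,E) = max(14, 1) = 14
The largest is to B.

B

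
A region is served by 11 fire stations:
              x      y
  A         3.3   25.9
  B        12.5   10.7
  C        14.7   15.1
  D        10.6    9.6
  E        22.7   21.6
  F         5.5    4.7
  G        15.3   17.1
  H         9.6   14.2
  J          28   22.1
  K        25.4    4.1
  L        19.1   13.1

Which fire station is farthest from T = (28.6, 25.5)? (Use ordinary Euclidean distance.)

F

Since √ is increasing, it suffices to compare squared distances:
|TA|² = (28.6−3.3)² + (25.5−25.9)² = 640.09 + 0.16 = 640.25
|TB|² = (28.6−12.5)² + (25.5−10.7)² = 259.21 + 219.04 = 478.25
|TC|² = (28.6−14.7)² + (25.5−15.1)² = 193.21 + 108.16 = 301.37
|TD|² = (28.6−10.6)² + (25.5−9.6)² = 324 + 252.81 = 576.81
|TE|² = (28.6−22.7)² + (25.5−21.6)² = 34.81 + 15.21 = 50.02
|TF|² = (28.6−5.5)² + (25.5−4.7)² = 533.61 + 432.64 = 966.25
|TG|² = (28.6−15.3)² + (25.5−17.1)² = 176.89 + 70.56 = 247.45
|TH|² = (28.6−9.6)² + (25.5−14.2)² = 361 + 127.69 = 488.69
|TJ|² = (28.6−28)² + (25.5−22.1)² = 0.36 + 11.56 = 11.92
|TK|² = (28.6−25.4)² + (25.5−4.1)² = 10.24 + 457.96 = 468.2
|TL|² = (28.6−19.1)² + (25.5−13.1)² = 90.25 + 153.76 = 244.01
The largest is to F.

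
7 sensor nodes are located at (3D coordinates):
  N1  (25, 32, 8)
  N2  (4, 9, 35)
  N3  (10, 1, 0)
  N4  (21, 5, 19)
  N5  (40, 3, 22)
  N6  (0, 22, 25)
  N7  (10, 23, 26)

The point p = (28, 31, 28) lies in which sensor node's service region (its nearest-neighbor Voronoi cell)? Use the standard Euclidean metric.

N7

Squared Euclidean distances:
|pN1|² = (28−25)² + (31−32)² + (28−8)² = 9 + 1 + 400 = 410
|pN2|² = (28−4)² + (31−9)² + (28−35)² = 576 + 484 + 49 = 1109
|pN3|² = (28−10)² + (31−1)² + (28−0)² = 324 + 900 + 784 = 2008
|pN4|² = (28−21)² + (31−5)² + (28−19)² = 49 + 676 + 81 = 806
|pN5|² = (28−40)² + (31−3)² + (28−22)² = 144 + 784 + 36 = 964
|pN6|² = (28−0)² + (31−22)² + (28−25)² = 784 + 81 + 9 = 874
|pN7|² = (28−10)² + (31−23)² + (28−26)² = 324 + 64 + 4 = 392
Minimum is at N7.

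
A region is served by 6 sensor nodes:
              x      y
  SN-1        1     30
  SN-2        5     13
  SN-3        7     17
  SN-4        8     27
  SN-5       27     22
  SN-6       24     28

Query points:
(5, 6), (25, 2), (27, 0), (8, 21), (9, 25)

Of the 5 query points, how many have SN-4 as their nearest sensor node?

1

(5, 6) — d² to each: SN-1:592, SN-2:49, SN-3:125, SN-4:450, SN-5:740, SN-6:845 → nearest is SN-2
(25, 2) — d² to each: SN-1:1360, SN-2:521, SN-3:549, SN-4:914, SN-5:404, SN-6:677 → nearest is SN-5
(27, 0) — d² to each: SN-1:1576, SN-2:653, SN-3:689, SN-4:1090, SN-5:484, SN-6:793 → nearest is SN-5
(8, 21) — d² to each: SN-1:130, SN-2:73, SN-3:17, SN-4:36, SN-5:362, SN-6:305 → nearest is SN-3
(9, 25) — d² to each: SN-1:89, SN-2:160, SN-3:68, SN-4:5, SN-5:333, SN-6:234 → nearest is SN-4
1 of the 5 points has SN-4 as nearest.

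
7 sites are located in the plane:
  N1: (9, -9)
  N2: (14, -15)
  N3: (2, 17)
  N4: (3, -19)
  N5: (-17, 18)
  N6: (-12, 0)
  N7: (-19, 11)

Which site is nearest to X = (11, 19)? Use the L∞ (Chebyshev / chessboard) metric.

N3

d(X,N1) = max(2, 28) = 28
d(X,N2) = max(3, 34) = 34
d(X,N3) = max(9, 2) = 9
d(X,N4) = max(8, 38) = 38
d(X,N5) = max(28, 1) = 28
d(X,N6) = max(23, 19) = 23
d(X,N7) = max(30, 8) = 30
N3 is nearest.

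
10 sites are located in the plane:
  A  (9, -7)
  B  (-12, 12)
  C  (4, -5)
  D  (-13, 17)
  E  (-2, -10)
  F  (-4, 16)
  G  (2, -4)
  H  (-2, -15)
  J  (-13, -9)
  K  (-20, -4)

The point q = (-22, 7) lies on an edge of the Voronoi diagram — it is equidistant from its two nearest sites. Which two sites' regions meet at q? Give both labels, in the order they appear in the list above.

B and K

Squared distances from q to each site:
|qA|² = 961 + 196 = 1157
|qB|² = 100 + 25 = 125
|qC|² = 676 + 144 = 820
|qD|² = 81 + 100 = 181
|qE|² = 400 + 289 = 689
|qF|² = 324 + 81 = 405
|qG|² = 576 + 121 = 697
|qH|² = 400 + 484 = 884
|qJ|² = 81 + 256 = 337
|qK|² = 4 + 121 = 125
q is equidistant from B and K (both at squared distance 125), and every other site is strictly farther — so q lies on the B–K Voronoi edge.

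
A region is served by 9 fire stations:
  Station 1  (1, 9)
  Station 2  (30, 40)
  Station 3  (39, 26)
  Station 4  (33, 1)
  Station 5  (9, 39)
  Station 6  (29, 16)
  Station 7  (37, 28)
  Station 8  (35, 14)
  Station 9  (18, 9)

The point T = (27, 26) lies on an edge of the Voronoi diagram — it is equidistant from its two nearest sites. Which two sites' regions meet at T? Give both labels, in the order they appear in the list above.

Station 6 and Station 7

Squared distances from T to each site:
d²(T, Station 1) = (27−1)² + (26−9)² = 676 + 289 = 965
d²(T, Station 2) = (27−30)² + (26−40)² = 9 + 196 = 205
d²(T, Station 3) = (27−39)² + (26−26)² = 144 + 0 = 144
d²(T, Station 4) = (27−33)² + (26−1)² = 36 + 625 = 661
d²(T, Station 5) = (27−9)² + (26−39)² = 324 + 169 = 493
d²(T, Station 6) = (27−29)² + (26−16)² = 4 + 100 = 104
d²(T, Station 7) = (27−37)² + (26−28)² = 100 + 4 = 104
d²(T, Station 8) = (27−35)² + (26−14)² = 64 + 144 = 208
d²(T, Station 9) = (27−18)² + (26−9)² = 81 + 289 = 370
T is equidistant from Station 6 and Station 7 (both at squared distance 104), and every other site is strictly farther — so T lies on the Station 6–Station 7 Voronoi edge.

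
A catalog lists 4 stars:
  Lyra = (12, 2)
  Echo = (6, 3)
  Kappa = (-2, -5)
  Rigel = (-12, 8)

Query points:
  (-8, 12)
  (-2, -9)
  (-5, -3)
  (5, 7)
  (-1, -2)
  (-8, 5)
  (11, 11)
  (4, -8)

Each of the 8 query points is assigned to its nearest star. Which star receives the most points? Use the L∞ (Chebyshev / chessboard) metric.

Kappa

(-8, 12) — d to each: Lyra:20, Echo:14, Kappa:17, Rigel:4 → nearest is Rigel
(-2, -9) — d to each: Lyra:14, Echo:12, Kappa:4, Rigel:17 → nearest is Kappa
(-5, -3) — d to each: Lyra:17, Echo:11, Kappa:3, Rigel:11 → nearest is Kappa
(5, 7) — d to each: Lyra:7, Echo:4, Kappa:12, Rigel:17 → nearest is Echo
(-1, -2) — d to each: Lyra:13, Echo:7, Kappa:3, Rigel:11 → nearest is Kappa
(-8, 5) — d to each: Lyra:20, Echo:14, Kappa:10, Rigel:4 → nearest is Rigel
(11, 11) — d to each: Lyra:9, Echo:8, Kappa:16, Rigel:23 → nearest is Echo
(4, -8) — d to each: Lyra:10, Echo:11, Kappa:6, Rigel:16 → nearest is Kappa
Tally — Echo:2, Kappa:4, Rigel:2. Kappa captures the most (4).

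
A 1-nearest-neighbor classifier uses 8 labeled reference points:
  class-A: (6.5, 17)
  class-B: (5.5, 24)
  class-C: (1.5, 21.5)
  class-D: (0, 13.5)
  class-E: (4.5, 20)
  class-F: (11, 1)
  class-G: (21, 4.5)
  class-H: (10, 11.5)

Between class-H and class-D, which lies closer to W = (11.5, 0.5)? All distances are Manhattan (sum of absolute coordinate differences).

d(W, class-H) = |11.5−10| + |0.5−11.5| = 1.5 + 11 = 12.5
d(W, class-D) = |11.5−0| + |0.5−13.5| = 11.5 + 13 = 24.5
12.5 < 24.5, so class-H is closer.

class-H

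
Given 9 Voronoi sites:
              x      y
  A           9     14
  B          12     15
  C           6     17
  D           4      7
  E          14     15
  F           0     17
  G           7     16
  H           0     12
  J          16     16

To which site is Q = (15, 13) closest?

Compare squared distances (the ordering matches that of the actual distances):
|QA|² = (15−9)² + (13−14)² = 36 + 1 = 37
|QB|² = (15−12)² + (13−15)² = 9 + 4 = 13
|QC|² = (15−6)² + (13−17)² = 81 + 16 = 97
|QD|² = (15−4)² + (13−7)² = 121 + 36 = 157
|QE|² = (15−14)² + (13−15)² = 1 + 4 = 5
|QF|² = (15−0)² + (13−17)² = 225 + 16 = 241
|QG|² = (15−7)² + (13−16)² = 64 + 9 = 73
|QH|² = (15−0)² + (13−12)² = 225 + 1 = 226
|QJ|² = (15−16)² + (13−16)² = 1 + 9 = 10
The smallest is to E, so Q lies in the Voronoi region of E.

E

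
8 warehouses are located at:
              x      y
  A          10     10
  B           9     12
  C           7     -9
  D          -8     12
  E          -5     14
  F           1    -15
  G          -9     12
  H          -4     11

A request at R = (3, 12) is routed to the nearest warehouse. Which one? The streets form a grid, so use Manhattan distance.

B

d(R,A) = |3−10| + |12−10| = 7 + 2 = 9
d(R,B) = |3−9| + |12−12| = 6 + 0 = 6
d(R,C) = |3−7| + |12−(-9)| = 4 + 21 = 25
d(R,D) = |3−(-8)| + |12−12| = 11 + 0 = 11
d(R,E) = |3−(-5)| + |12−14| = 8 + 2 = 10
d(R,F) = |3−1| + |12−(-15)| = 2 + 27 = 29
d(R,G) = |3−(-9)| + |12−12| = 12 + 0 = 12
d(R,H) = |3−(-4)| + |12−11| = 7 + 1 = 8
B is nearest.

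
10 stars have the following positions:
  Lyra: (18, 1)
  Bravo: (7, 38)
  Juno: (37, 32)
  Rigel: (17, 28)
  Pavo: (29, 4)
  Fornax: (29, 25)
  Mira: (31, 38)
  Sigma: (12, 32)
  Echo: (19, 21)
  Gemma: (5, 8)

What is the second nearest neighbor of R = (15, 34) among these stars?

Rigel

Compare squared distances (the ordering matches that of the actual distances):
d²(R, Lyra) = (15−18)² + (34−1)² = 9 + 1089 = 1098
d²(R, Bravo) = (15−7)² + (34−38)² = 64 + 16 = 80
d²(R, Juno) = (15−37)² + (34−32)² = 484 + 4 = 488
d²(R, Rigel) = (15−17)² + (34−28)² = 4 + 36 = 40
d²(R, Pavo) = (15−29)² + (34−4)² = 196 + 900 = 1096
d²(R, Fornax) = (15−29)² + (34−25)² = 196 + 81 = 277
d²(R, Mira) = (15−31)² + (34−38)² = 256 + 16 = 272
d²(R, Sigma) = (15−12)² + (34−32)² = 9 + 4 = 13
d²(R, Echo) = (15−19)² + (34−21)² = 16 + 169 = 185
d²(R, Gemma) = (15−5)² + (34−8)² = 100 + 676 = 776
Sorted ascending: Sigma, Rigel, Bravo, … — the second-nearest is Rigel.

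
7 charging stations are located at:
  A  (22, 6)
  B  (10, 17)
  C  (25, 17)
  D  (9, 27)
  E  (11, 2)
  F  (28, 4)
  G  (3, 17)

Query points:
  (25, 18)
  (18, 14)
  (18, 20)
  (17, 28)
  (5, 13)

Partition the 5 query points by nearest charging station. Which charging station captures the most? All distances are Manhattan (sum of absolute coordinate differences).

(25, 18) — d to each: A:15, B:16, C:1, D:25, E:30, F:17, G:23 → nearest is C
(18, 14) — d to each: A:12, B:11, C:10, D:22, E:19, F:20, G:18 → nearest is C
(18, 20) — d to each: A:18, B:11, C:10, D:16, E:25, F:26, G:18 → nearest is C
(17, 28) — d to each: A:27, B:18, C:19, D:9, E:32, F:35, G:25 → nearest is D
(5, 13) — d to each: A:24, B:9, C:24, D:18, E:17, F:32, G:6 → nearest is G
Tally — C:3, D:1, G:1. C captures the most (3).

C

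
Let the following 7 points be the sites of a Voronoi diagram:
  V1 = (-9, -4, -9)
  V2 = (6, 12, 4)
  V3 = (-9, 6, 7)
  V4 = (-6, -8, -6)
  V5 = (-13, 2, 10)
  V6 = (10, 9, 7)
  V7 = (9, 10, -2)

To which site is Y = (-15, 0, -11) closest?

Since √ is increasing, it suffices to compare squared distances:
|YV1|² = (-15−(-9))² + (0−(-4))² + (-11−(-9))² = 36 + 16 + 4 = 56
|YV2|² = (-15−6)² + (0−12)² + (-11−4)² = 441 + 144 + 225 = 810
|YV3|² = (-15−(-9))² + (0−6)² + (-11−7)² = 36 + 36 + 324 = 396
|YV4|² = (-15−(-6))² + (0−(-8))² + (-11−(-6))² = 81 + 64 + 25 = 170
|YV5|² = (-15−(-13))² + (0−2)² + (-11−10)² = 4 + 4 + 441 = 449
|YV6|² = (-15−10)² + (0−9)² + (-11−7)² = 625 + 81 + 324 = 1030
|YV7|² = (-15−9)² + (0−10)² + (-11−(-2))² = 576 + 100 + 81 = 757
V1 is nearest.

V1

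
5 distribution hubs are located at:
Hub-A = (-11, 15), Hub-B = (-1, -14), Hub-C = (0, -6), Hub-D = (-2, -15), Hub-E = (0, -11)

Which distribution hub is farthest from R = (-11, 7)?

Hub-D

Squared Euclidean distances:
d²(R, Hub-A) = (-11−(-11))² + (7−15)² = 0 + 64 = 64
d²(R, Hub-B) = (-11−(-1))² + (7−(-14))² = 100 + 441 = 541
d²(R, Hub-C) = (-11−0)² + (7−(-6))² = 121 + 169 = 290
d²(R, Hub-D) = (-11−(-2))² + (7−(-15))² = 81 + 484 = 565
d²(R, Hub-E) = (-11−0)² + (7−(-11))² = 121 + 324 = 445
The largest is to Hub-D.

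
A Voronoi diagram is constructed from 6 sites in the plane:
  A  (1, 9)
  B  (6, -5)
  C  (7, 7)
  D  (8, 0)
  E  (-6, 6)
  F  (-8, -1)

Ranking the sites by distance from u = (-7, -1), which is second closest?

E

Squared Euclidean distances:
|uA|² = (-7−1)² + (-1−9)² = 64 + 100 = 164
|uB|² = (-7−6)² + (-1−(-5))² = 169 + 16 = 185
|uC|² = (-7−7)² + (-1−7)² = 196 + 64 = 260
|uD|² = (-7−8)² + (-1−0)² = 225 + 1 = 226
|uE|² = (-7−(-6))² + (-1−6)² = 1 + 49 = 50
|uF|² = (-7−(-8))² + (-1−(-1))² = 1 + 0 = 1
Sorted ascending: F, E, A, … — the second-nearest is E.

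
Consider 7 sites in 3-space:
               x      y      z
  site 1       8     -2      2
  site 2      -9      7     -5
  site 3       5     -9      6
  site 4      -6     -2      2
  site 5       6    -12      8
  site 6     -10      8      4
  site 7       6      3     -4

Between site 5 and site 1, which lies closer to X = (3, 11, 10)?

site 1

Compare squared distances:
d²(X, site 5) = (3−6)² + (11−(-12))² + (10−8)² = 9 + 529 + 4 = 542
d²(X, site 1) = (3−8)² + (11−(-2))² + (10−2)² = 25 + 169 + 64 = 258
542 > 258, so site 1 is closer.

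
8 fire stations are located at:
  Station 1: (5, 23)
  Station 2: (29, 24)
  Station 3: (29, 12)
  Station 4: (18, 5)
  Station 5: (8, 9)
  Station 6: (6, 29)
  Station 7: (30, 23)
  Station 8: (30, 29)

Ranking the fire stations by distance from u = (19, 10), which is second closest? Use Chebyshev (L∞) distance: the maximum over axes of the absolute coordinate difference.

d(u, Station 1) = max(14, 13) = 14
d(u, Station 2) = max(10, 14) = 14
d(u, Station 3) = max(10, 2) = 10
d(u, Station 4) = max(1, 5) = 5
d(u, Station 5) = max(11, 1) = 11
d(u, Station 6) = max(13, 19) = 19
d(u, Station 7) = max(11, 13) = 13
d(u, Station 8) = max(11, 19) = 19
Sorted ascending: Station 4, Station 3, Station 5, … — the second-nearest is Station 3.

Station 3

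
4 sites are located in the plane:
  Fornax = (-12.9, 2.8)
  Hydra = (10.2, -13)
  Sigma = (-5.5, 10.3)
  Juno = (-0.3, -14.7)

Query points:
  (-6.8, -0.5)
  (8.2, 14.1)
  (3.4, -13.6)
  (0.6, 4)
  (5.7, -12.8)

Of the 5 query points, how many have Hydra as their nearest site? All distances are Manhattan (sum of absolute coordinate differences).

1

(-6.8, -0.5) — d to each: Fornax:9.4, Hydra:29.5, Sigma:12.1, Juno:20.7 → nearest is Fornax
(8.2, 14.1) — d to each: Fornax:32.4, Hydra:29.1, Sigma:17.5, Juno:37.3 → nearest is Sigma
(3.4, -13.6) — d to each: Fornax:32.7, Hydra:7.4, Sigma:32.8, Juno:4.8 → nearest is Juno
(0.6, 4) — d to each: Fornax:14.7, Hydra:26.6, Sigma:12.4, Juno:19.6 → nearest is Sigma
(5.7, -12.8) — d to each: Fornax:34.2, Hydra:4.7, Sigma:34.3, Juno:7.9 → nearest is Hydra
1 of the 5 points has Hydra as nearest.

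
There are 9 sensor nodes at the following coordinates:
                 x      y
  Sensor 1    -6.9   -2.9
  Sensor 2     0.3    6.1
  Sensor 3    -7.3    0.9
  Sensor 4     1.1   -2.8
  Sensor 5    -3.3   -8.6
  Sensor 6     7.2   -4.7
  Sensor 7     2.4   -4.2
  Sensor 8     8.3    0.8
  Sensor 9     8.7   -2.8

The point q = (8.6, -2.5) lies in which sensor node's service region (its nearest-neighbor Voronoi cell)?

Squared Euclidean distances:
d²(q, Sensor 1) = (8.6−(-6.9))² + (-2.5−(-2.9))² = 240.25 + 0.16 = 240.41
d²(q, Sensor 2) = (8.6−0.3)² + (-2.5−6.1)² = 68.89 + 73.96 = 142.85
d²(q, Sensor 3) = (8.6−(-7.3))² + (-2.5−0.9)² = 252.81 + 11.56 = 264.37
d²(q, Sensor 4) = (8.6−1.1)² + (-2.5−(-2.8))² = 56.25 + 0.09 = 56.34
d²(q, Sensor 5) = (8.6−(-3.3))² + (-2.5−(-8.6))² = 141.61 + 37.21 = 178.82
d²(q, Sensor 6) = (8.6−7.2)² + (-2.5−(-4.7))² = 1.96 + 4.84 = 6.8
d²(q, Sensor 7) = (8.6−2.4)² + (-2.5−(-4.2))² = 38.44 + 2.89 = 41.33
d²(q, Sensor 8) = (8.6−8.3)² + (-2.5−0.8)² = 0.09 + 10.89 = 10.98
d²(q, Sensor 9) = (8.6−8.7)² + (-2.5−(-2.8))² = 0.01 + 0.09 = 0.1
The smallest is to Sensor 9, so q lies in the Voronoi region of Sensor 9.

Sensor 9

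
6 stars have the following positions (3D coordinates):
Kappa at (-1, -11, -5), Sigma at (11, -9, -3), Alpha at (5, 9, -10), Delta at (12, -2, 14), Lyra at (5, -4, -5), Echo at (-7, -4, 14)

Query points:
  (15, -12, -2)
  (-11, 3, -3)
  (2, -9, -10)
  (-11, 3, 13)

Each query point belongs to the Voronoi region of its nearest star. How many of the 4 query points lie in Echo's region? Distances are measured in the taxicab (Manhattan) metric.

(15, -12, -2) — d to each: Kappa:20, Sigma:8, Alpha:39, Delta:29, Lyra:21, Echo:46 → nearest is Sigma
(-11, 3, -3) — d to each: Kappa:26, Sigma:34, Alpha:29, Delta:45, Lyra:25, Echo:28 → nearest is Lyra
(2, -9, -10) — d to each: Kappa:10, Sigma:16, Alpha:21, Delta:41, Lyra:13, Echo:38 → nearest is Kappa
(-11, 3, 13) — d to each: Kappa:42, Sigma:50, Alpha:45, Delta:29, Lyra:41, Echo:12 → nearest is Echo
1 of the 4 points has Echo as nearest.

1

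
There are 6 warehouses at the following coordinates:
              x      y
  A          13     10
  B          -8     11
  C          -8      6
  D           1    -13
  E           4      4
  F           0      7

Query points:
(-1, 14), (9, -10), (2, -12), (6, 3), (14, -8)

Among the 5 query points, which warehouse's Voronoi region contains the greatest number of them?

(-1, 14) — d² to each: A:212, B:58, C:113, D:733, E:125, F:50 → nearest is F
(9, -10) — d² to each: A:416, B:730, C:545, D:73, E:221, F:370 → nearest is D
(2, -12) — d² to each: A:605, B:629, C:424, D:2, E:260, F:365 → nearest is D
(6, 3) — d² to each: A:98, B:260, C:205, D:281, E:5, F:52 → nearest is E
(14, -8) — d² to each: A:325, B:845, C:680, D:194, E:244, F:421 → nearest is D
Tally — D:3, E:1, F:1. D captures the most (3).

D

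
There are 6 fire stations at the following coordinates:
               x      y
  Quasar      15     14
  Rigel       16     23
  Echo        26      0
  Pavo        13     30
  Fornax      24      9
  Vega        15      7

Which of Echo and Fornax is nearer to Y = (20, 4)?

Fornax

Compare squared distances:
d²(Y, Echo) = (20−26)² + (4−0)² = 36 + 16 = 52
d²(Y, Fornax) = (20−24)² + (4−9)² = 16 + 25 = 41
52 > 41, so Fornax is closer.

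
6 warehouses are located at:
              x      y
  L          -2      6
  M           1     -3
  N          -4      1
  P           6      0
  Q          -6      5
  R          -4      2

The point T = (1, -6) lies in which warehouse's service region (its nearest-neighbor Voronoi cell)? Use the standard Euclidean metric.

M

Compare squared distances (the ordering matches that of the actual distances):
|TL|² = (1−(-2))² + (-6−6)² = 9 + 144 = 153
|TM|² = (1−1)² + (-6−(-3))² = 0 + 9 = 9
|TN|² = (1−(-4))² + (-6−1)² = 25 + 49 = 74
|TP|² = (1−6)² + (-6−0)² = 25 + 36 = 61
|TQ|² = (1−(-6))² + (-6−5)² = 49 + 121 = 170
|TR|² = (1−(-4))² + (-6−2)² = 25 + 64 = 89
M is nearest.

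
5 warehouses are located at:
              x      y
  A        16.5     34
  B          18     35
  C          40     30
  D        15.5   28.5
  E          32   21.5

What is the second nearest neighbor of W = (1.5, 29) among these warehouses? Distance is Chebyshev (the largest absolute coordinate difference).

A

d(W,A) = max(15, 5) = 15
d(W,B) = max(16.5, 6) = 16.5
d(W,C) = max(38.5, 1) = 38.5
d(W,D) = max(14, 0.5) = 14
d(W,E) = max(30.5, 7.5) = 30.5
Sorted ascending: D, A, B, … — the second-nearest is A.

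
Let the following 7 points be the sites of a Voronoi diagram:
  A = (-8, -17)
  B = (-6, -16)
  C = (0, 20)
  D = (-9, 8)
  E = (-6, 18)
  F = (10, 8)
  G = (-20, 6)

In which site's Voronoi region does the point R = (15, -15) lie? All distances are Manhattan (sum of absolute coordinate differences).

d(R,A) = |15−(-8)| + |-15−(-17)| = 23 + 2 = 25
d(R,B) = |15−(-6)| + |-15−(-16)| = 21 + 1 = 22
d(R,C) = |15−0| + |-15−20| = 15 + 35 = 50
d(R,D) = |15−(-9)| + |-15−8| = 24 + 23 = 47
d(R,E) = |15−(-6)| + |-15−18| = 21 + 33 = 54
d(R,F) = |15−10| + |-15−8| = 5 + 23 = 28
d(R,G) = |15−(-20)| + |-15−6| = 35 + 21 = 56
Minimum is at B.

B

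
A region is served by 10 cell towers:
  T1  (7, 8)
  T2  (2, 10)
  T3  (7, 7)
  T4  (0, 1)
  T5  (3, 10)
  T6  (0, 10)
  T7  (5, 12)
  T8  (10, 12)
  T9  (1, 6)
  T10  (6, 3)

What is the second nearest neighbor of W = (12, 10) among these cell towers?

Since √ is increasing, it suffices to compare squared distances:
|WT1|² = (12−7)² + (10−8)² = 25 + 4 = 29
|WT2|² = (12−2)² + (10−10)² = 100 + 0 = 100
|WT3|² = (12−7)² + (10−7)² = 25 + 9 = 34
|WT4|² = (12−0)² + (10−1)² = 144 + 81 = 225
|WT5|² = (12−3)² + (10−10)² = 81 + 0 = 81
|WT6|² = (12−0)² + (10−10)² = 144 + 0 = 144
|WT7|² = (12−5)² + (10−12)² = 49 + 4 = 53
|WT8|² = (12−10)² + (10−12)² = 4 + 4 = 8
|WT9|² = (12−1)² + (10−6)² = 121 + 16 = 137
d²(W, T10) = (12−6)² + (10−3)² = 36 + 49 = 85
Sorted ascending: T8, T1, T3, … — the second-nearest is T1.

T1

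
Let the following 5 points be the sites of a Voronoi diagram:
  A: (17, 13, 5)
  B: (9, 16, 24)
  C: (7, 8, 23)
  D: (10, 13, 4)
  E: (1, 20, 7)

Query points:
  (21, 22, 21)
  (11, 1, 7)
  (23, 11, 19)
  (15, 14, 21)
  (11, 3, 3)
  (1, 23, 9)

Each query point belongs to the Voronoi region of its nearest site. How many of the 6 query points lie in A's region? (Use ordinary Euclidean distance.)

1

(21, 22, 21) — d² to each: A:353, B:189, C:396, D:491, E:600 → nearest is B
(11, 1, 7) — d² to each: A:184, B:518, C:321, D:154, E:461 → nearest is D
(23, 11, 19) — d² to each: A:236, B:246, C:281, D:398, E:709 → nearest is A
(15, 14, 21) — d² to each: A:261, B:49, C:104, D:315, E:428 → nearest is B
(11, 3, 3) — d² to each: A:140, B:614, C:441, D:102, E:405 → nearest is D
(1, 23, 9) — d² to each: A:372, B:338, C:457, D:206, E:13 → nearest is E
1 of the 6 points has A as nearest.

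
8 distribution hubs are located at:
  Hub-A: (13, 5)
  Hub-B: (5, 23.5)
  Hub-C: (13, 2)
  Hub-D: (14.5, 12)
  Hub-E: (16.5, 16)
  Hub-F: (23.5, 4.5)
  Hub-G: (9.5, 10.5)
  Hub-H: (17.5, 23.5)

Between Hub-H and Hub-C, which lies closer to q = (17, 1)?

Compare squared distances:
d²(q, Hub-H) = (17−17.5)² + (1−23.5)² = 0.25 + 506.25 = 506.5
d²(q, Hub-C) = (17−13)² + (1−2)² = 16 + 1 = 17
506.5 > 17, so Hub-C is closer.

Hub-C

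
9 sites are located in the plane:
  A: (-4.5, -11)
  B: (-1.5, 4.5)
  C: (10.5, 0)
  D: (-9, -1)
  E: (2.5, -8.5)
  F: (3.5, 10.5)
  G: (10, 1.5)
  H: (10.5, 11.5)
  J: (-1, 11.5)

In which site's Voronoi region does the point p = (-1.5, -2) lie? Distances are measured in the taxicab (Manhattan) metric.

B

d(p,A) = 3 + 9 = 12
d(p,B) = 0 + 6.5 = 6.5
d(p,C) = 12 + 2 = 14
d(p,D) = 7.5 + 1 = 8.5
d(p,E) = 4 + 6.5 = 10.5
d(p,F) = 5 + 12.5 = 17.5
d(p,G) = 11.5 + 3.5 = 15
d(p,H) = 12 + 13.5 = 25.5
d(p,J) = 0.5 + 13.5 = 14
The smallest is to B, so p lies in the Voronoi region of B.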